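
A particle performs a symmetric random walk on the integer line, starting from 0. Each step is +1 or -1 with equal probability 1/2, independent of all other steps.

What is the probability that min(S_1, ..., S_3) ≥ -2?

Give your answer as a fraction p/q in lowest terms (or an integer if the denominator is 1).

Let f(t,s) = #length-t paths at position s with S_1..S_t all ≥ -2.
f(t,s) = f(t-1,s-1) + f(t-1,s+1) for s ≥ -2; f(t,s) = 0 for s < -2.
t=0: f(0,0)=1
t=1: f(1,-1)=1 f(1,1)=1
t=2: f(2,-2)=1 f(2,0)=2 f(2,2)=1
t=3: f(3,-1)=3 f(3,1)=3 f(3,3)=1
Σ_s f(3,s) = 7
P = 7/8 = 7/8

Answer: 7/8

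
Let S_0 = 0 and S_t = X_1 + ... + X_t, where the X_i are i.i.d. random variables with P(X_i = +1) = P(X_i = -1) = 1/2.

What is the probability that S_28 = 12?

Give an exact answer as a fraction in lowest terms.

Answer: 3108105/268435456

Derivation:
To reach position 12 after 28 steps: need 20 steps of +1 and 8 of -1.
Favorable paths: C(28,20) = 3108105
Total paths: 2^28 = 268435456
P = 3108105/268435456 = 3108105/268435456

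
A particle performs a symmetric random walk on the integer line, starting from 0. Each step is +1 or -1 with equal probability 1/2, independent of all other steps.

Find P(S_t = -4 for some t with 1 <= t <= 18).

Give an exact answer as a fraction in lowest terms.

Answer: 11773/32768

Derivation:
Count via complement. Let g(t,s) = #length-t paths at position s with S_1..S_t all ≠ -4.
g(t,s) = g(t-1,s-1) + g(t-1,s+1) for s ≠ -4; g(t,-4) = 0.
t=0: g(0,0)=1
t=1: g(1,-1)=1 g(1,1)=1
t=2: g(2,-2)=1 g(2,0)=2 g(2,2)=1
t=3: g(3,-3)=1 g(3,-1)=3 g(3,1)=3 g(3,3)=1
t=4: g(4,-2)=4 g(4,0)=6 g(4,2)=4 g(4,4)=1
t=5: g(5,-3)=4 g(5,-1)=10 g(5,1)=10 g(5,3)=5 g(5,5)=1
t=6: g(6,-2)=14 g(6,0)=20 g(6,2)=15 g(6,4)=6 g(6,6)=1
t=7: g(7,-3)=14 g(7,-1)=34 g(7,1)=35 g(7,3)=21 g(7,5)=7 g(7,7)=1
t=8: g(8,-2)=48 g(8,0)=69 g(8,2)=56 g(8,4)=28 g(8,6)=8 g(8,8)=1
t=9: g(9,-3)=48 g(9,-1)=117 g(9,1)=125 g(9,3)=84 g(9,5)=36 g(9,7)=9 g(9,9)=1
t=10: g(10,-2)=165 g(10,0)=242 g(10,2)=209 g(10,4)=120 g(10,6)=45 g(10,8)=10 g(10,10)=1
t=11: g(11,-3)=165 g(11,-1)=407 g(11,1)=451 g(11,3)=329 g(11,5)=165 g(11,7)=55 g(11,9)=11 g(11,11)=1
t=12: g(12,-2)=572 g(12,0)=858 g(12,2)=780 g(12,4)=494 g(12,6)=220 g(12,8)=66 g(12,10)=12 g(12,12)=1
t=13: g(13,-3)=572 g(13,-1)=1430 g(13,1)=1638 g(13,3)=1274 g(13,5)=714 g(13,7)=286 g(13,9)=78 g(13,11)=13 g(13,13)=1
t=14: g(14,-2)=2002 g(14,0)=3068 g(14,2)=2912 g(14,4)=1988 g(14,6)=1000 g(14,8)=364 g(14,10)=91 g(14,12)=14 g(14,14)=1
t=15: g(15,-3)=2002 g(15,-1)=5070 g(15,1)=5980 g(15,3)=4900 g(15,5)=2988 g(15,7)=1364 g(15,9)=455 g(15,11)=105 g(15,13)=15 g(15,15)=1
t=16: g(16,-2)=7072 g(16,0)=11050 g(16,2)=10880 g(16,4)=7888 g(16,6)=4352 g(16,8)=1819 g(16,10)=560 g(16,12)=120 g(16,14)=16 g(16,16)=1
t=17: g(17,-3)=7072 g(17,-1)=18122 g(17,1)=21930 g(17,3)=18768 g(17,5)=12240 g(17,7)=6171 g(17,9)=2379 g(17,11)=680 g(17,13)=136 g(17,15)=17 g(17,17)=1
t=18: g(18,-2)=25194 g(18,0)=40052 g(18,2)=40698 g(18,4)=31008 g(18,6)=18411 g(18,8)=8550 g(18,10)=3059 g(18,12)=816 g(18,14)=153 g(18,16)=18 g(18,18)=1
Paths never hitting -4: Σ_s g(18,s) = 167960
Paths hitting -4: 2^18 - 167960 = 94184
P = 94184/262144 = 11773/32768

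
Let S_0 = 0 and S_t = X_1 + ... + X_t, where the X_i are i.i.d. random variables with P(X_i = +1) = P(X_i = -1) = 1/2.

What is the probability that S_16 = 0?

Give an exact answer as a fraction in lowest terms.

Answer: 6435/32768

Derivation:
To return to 0 after 16 steps: need exactly 8 steps of +1 and 8 of -1.
Favorable paths: C(16,8) = 12870
Total paths: 2^16 = 65536
P = 12870/65536 = 6435/32768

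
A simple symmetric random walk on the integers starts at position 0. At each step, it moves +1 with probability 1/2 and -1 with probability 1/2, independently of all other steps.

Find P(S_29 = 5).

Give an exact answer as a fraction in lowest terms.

To reach position 5 after 29 steps: need 17 steps of +1 and 12 of -1.
Favorable paths: C(29,17) = 51895935
Total paths: 2^29 = 536870912
P = 51895935/536870912 = 51895935/536870912

Answer: 51895935/536870912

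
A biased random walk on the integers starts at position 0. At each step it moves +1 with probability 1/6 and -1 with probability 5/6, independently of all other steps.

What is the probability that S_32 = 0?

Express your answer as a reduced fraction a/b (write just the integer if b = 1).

Answer: 5095421600341796875/442147839441466715799552

Derivation:
To be at 0 after 32 steps: need exactly 16 steps of +1 and 16 of -1.
Number of such sequences: C(32,16) = 601080390
Each has probability (1/6)^16 · (5/6)^16 = 152587890625/7958661109946400884391936
P = 601080390 · 152587890625/7958661109946400884391936 = 5095421600341796875/442147839441466715799552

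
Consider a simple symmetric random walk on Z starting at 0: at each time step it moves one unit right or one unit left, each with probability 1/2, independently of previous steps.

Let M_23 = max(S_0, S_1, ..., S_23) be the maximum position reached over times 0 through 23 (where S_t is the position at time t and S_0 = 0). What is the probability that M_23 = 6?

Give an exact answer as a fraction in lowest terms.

Let M_23 = max(S_0,...,S_23). Use the reflection principle: for j ≥ 1, #{paths with M_23 ≥ j} = #{S_23 ≥ j} + #{S_23 ≥ j+1}.
By reflection, #{M_23 ≥ 6} = #{S_23 ≥ 6} + #{S_23 ≥ 7} = 880970 + 880970 = 1761940.
#{M_23 ≥ 7} = #{S_23 ≥ 7} + #{S_23 ≥ 8} = 880970 + 390656 = 1271626.
#{M_23 = 6} = 1761940 - 1271626 = 490314.
P(M_23 = 6) = 490314/8388608 = 245157/4194304

Answer: 245157/4194304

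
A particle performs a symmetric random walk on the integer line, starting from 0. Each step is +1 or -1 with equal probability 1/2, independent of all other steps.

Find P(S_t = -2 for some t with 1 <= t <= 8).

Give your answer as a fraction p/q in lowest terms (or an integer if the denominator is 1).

Answer: 65/128

Derivation:
Count via complement. Let g(t,s) = #length-t paths at position s with S_1..S_t all ≠ -2.
g(t,s) = g(t-1,s-1) + g(t-1,s+1) for s ≠ -2; g(t,-2) = 0.
t=0: g(0,0)=1
t=1: g(1,-1)=1 g(1,1)=1
t=2: g(2,0)=2 g(2,2)=1
t=3: g(3,-1)=2 g(3,1)=3 g(3,3)=1
t=4: g(4,0)=5 g(4,2)=4 g(4,4)=1
t=5: g(5,-1)=5 g(5,1)=9 g(5,3)=5 g(5,5)=1
t=6: g(6,0)=14 g(6,2)=14 g(6,4)=6 g(6,6)=1
t=7: g(7,-1)=14 g(7,1)=28 g(7,3)=20 g(7,5)=7 g(7,7)=1
t=8: g(8,0)=42 g(8,2)=48 g(8,4)=27 g(8,6)=8 g(8,8)=1
Paths never hitting -2: Σ_s g(8,s) = 126
Paths hitting -2: 2^8 - 126 = 130
P = 130/256 = 65/128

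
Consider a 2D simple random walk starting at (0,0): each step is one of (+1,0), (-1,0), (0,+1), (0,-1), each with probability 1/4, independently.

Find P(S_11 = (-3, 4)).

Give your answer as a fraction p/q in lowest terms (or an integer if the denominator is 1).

Answer: 12705/2097152

Derivation:
Let h be the number of horizontal steps (so 11-h are vertical). To end at (-3,4) need (h-3)/2 right-steps and ((11-h)+4)/2 up-steps.
Sum over h with 3 ≤ h ≤ 7, h ≡ 1 (mod 2), 11-h ≡ 0 (mod 2):
h=3: C(11,3)·C(3,0)·C(8,6) = 165·1·28 = 4620
h=5: C(11,5)·C(5,1)·C(6,5) = 462·5·6 = 13860
h=7: C(11,7)·C(7,2)·C(4,4) = 330·21·1 = 6930
Total favorable: 25410
Total paths: 4^11 = 4194304
P = 25410/4194304 = 12705/2097152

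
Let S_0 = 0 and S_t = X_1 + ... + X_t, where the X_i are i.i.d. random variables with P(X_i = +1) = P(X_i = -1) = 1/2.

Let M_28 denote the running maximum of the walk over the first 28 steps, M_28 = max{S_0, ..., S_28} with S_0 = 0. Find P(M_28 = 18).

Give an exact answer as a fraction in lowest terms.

Let M_28 = max(S_0,...,S_28). Use the reflection principle: for j ≥ 1, #{paths with M_28 ≥ j} = #{S_28 ≥ j} + #{S_28 ≥ j+1}.
By reflection, #{M_28 ≥ 18} = #{S_28 ≥ 18} + #{S_28 ≥ 19} = 122438 + 24158 = 146596.
#{M_28 ≥ 19} = #{S_28 ≥ 19} + #{S_28 ≥ 20} = 24158 + 24158 = 48316.
#{M_28 = 18} = 146596 - 48316 = 98280.
P(M_28 = 18) = 98280/268435456 = 12285/33554432

Answer: 12285/33554432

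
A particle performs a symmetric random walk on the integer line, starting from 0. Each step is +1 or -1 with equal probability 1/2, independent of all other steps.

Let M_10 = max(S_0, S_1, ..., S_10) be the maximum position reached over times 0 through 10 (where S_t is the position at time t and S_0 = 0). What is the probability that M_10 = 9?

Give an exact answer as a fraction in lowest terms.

Answer: 1/1024

Derivation:
Let M_10 = max(S_0,...,S_10). Use the reflection principle: for j ≥ 1, #{paths with M_10 ≥ j} = #{S_10 ≥ j} + #{S_10 ≥ j+1}.
By reflection, #{M_10 ≥ 9} = #{S_10 ≥ 9} + #{S_10 ≥ 10} = 1 + 1 = 2.
#{M_10 ≥ 10} = #{S_10 ≥ 10} + #{S_10 ≥ 11} = 1 + 0 = 1.
#{M_10 = 9} = 2 - 1 = 1.
P(M_10 = 9) = 1/1024 = 1/1024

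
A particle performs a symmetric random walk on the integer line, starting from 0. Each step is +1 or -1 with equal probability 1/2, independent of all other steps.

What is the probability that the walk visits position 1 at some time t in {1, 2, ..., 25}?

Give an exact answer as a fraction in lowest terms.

Answer: 7088533/8388608

Derivation:
Count via complement. Let g(t,s) = #length-t paths at position s with S_1..S_t all ≠ 1.
g(t,s) = g(t-1,s-1) + g(t-1,s+1) for s ≠ 1; g(t,1) = 0.
t=0: g(0,0)=1
t=1: g(1,-1)=1
t=2: g(2,-2)=1 g(2,0)=1
t=3: g(3,-3)=1 g(3,-1)=2
t=4: g(4,-4)=1 g(4,-2)=3 g(4,0)=2
t=5: g(5,-5)=1 g(5,-3)=4 g(5,-1)=5
t=6: g(6,-6)=1 g(6,-4)=5 g(6,-2)=9 g(6,0)=5
t=7: g(7,-7)=1 g(7,-5)=6 g(7,-3)=14 g(7,-1)=14
t=8: g(8,-8)=1 g(8,-6)=7 g(8,-4)=20 g(8,-2)=28 g(8,0)=14
t=9: g(9,-9)=1 g(9,-7)=8 g(9,-5)=27 g(9,-3)=48 g(9,-1)=42
t=10: g(10,-10)=1 g(10,-8)=9 g(10,-6)=35 g(10,-4)=75 g(10,-2)=90 g(10,0)=42
t=11: g(11,-11)=1 g(11,-9)=10 g(11,-7)=44 g(11,-5)=110 g(11,-3)=165 g(11,-1)=132
t=12: g(12,-12)=1 g(12,-10)=11 g(12,-8)=54 g(12,-6)=154 g(12,-4)=275 g(12,-2)=297 g(12,0)=132
t=13: g(13,-13)=1 g(13,-11)=12 g(13,-9)=65 g(13,-7)=208 g(13,-5)=429 g(13,-3)=572 g(13,-1)=429
t=14: g(14,-14)=1 g(14,-12)=13 g(14,-10)=77 g(14,-8)=273 g(14,-6)=637 g(14,-4)=1001 g(14,-2)=1001 g(14,0)=429
t=15: g(15,-15)=1 g(15,-13)=14 g(15,-11)=90 g(15,-9)=350 g(15,-7)=910 g(15,-5)=1638 g(15,-3)=2002 g(15,-1)=1430
t=16: g(16,-16)=1 g(16,-14)=15 g(16,-12)=104 g(16,-10)=440 g(16,-8)=1260 g(16,-6)=2548 g(16,-4)=3640 g(16,-2)=3432 g(16,0)=1430
t=17: g(17,-17)=1 g(17,-15)=16 g(17,-13)=119 g(17,-11)=544 g(17,-9)=1700 g(17,-7)=3808 g(17,-5)=6188 g(17,-3)=7072 g(17,-1)=4862
t=18: g(18,-18)=1 g(18,-16)=17 g(18,-14)=135 g(18,-12)=663 g(18,-10)=2244 g(18,-8)=5508 g(18,-6)=9996 g(18,-4)=13260 g(18,-2)=11934 g(18,0)=4862
t=19: g(19,-19)=1 g(19,-17)=18 g(19,-15)=152 g(19,-13)=798 g(19,-11)=2907 g(19,-9)=7752 g(19,-7)=15504 g(19,-5)=23256 g(19,-3)=25194 g(19,-1)=16796
t=20: g(20,-20)=1 g(20,-18)=19 g(20,-16)=170 g(20,-14)=950 g(20,-12)=3705 g(20,-10)=10659 g(20,-8)=23256 g(20,-6)=38760 g(20,-4)=48450 g(20,-2)=41990 g(20,0)=16796
t=21: g(21,-21)=1 g(21,-19)=20 g(21,-17)=189 g(21,-15)=1120 g(21,-13)=4655 g(21,-11)=14364 g(21,-9)=33915 g(21,-7)=62016 g(21,-5)=87210 g(21,-3)=90440 g(21,-1)=58786
t=22: g(22,-22)=1 g(22,-20)=21 g(22,-18)=209 g(22,-16)=1309 g(22,-14)=5775 g(22,-12)=19019 g(22,-10)=48279 g(22,-8)=95931 g(22,-6)=149226 g(22,-4)=177650 g(22,-2)=149226 g(22,0)=58786
t=23: g(23,-23)=1 g(23,-21)=22 g(23,-19)=230 g(23,-17)=1518 g(23,-15)=7084 g(23,-13)=24794 g(23,-11)=67298 g(23,-9)=144210 g(23,-7)=245157 g(23,-5)=326876 g(23,-3)=326876 g(23,-1)=208012
t=24: g(24,-24)=1 g(24,-22)=23 g(24,-20)=252 g(24,-18)=1748 g(24,-16)=8602 g(24,-14)=31878 g(24,-12)=92092 g(24,-10)=211508 g(24,-8)=389367 g(24,-6)=572033 g(24,-4)=653752 g(24,-2)=534888 g(24,0)=208012
t=25: g(25,-25)=1 g(25,-23)=24 g(25,-21)=275 g(25,-19)=2000 g(25,-17)=10350 g(25,-15)=40480 g(25,-13)=123970 g(25,-11)=303600 g(25,-9)=600875 g(25,-7)=961400 g(25,-5)=1225785 g(25,-3)=1188640 g(25,-1)=742900
Paths never hitting 1: Σ_s g(25,s) = 5200300
Paths hitting 1: 2^25 - 5200300 = 28354132
P = 28354132/33554432 = 7088533/8388608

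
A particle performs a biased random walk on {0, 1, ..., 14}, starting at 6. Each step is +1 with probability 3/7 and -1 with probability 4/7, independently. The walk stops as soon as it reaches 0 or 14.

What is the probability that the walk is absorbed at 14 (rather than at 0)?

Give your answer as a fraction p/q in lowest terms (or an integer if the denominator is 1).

Biased walk: p = 3/7, q = 4/7, r = q/p = 4/3
Gambler's ruin: P(hit 14 before 0 | start at 6) = (1 - r^a)/(1 - r^N)
r^6 = 4096/729; r^14 = 268435456/4782969
P = (1 - 4096/729) / (1 - 268435456/4782969) = -3367/729 / -263652487/4782969 = 3155841/37664641

Answer: 3155841/37664641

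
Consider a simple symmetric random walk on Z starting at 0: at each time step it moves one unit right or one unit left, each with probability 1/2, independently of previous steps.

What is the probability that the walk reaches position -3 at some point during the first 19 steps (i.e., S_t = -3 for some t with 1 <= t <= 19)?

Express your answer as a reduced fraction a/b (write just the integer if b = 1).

Answer: 131975/262144

Derivation:
Count via complement. Let g(t,s) = #length-t paths at position s with S_1..S_t all ≠ -3.
g(t,s) = g(t-1,s-1) + g(t-1,s+1) for s ≠ -3; g(t,-3) = 0.
t=0: g(0,0)=1
t=1: g(1,-1)=1 g(1,1)=1
t=2: g(2,-2)=1 g(2,0)=2 g(2,2)=1
t=3: g(3,-1)=3 g(3,1)=3 g(3,3)=1
t=4: g(4,-2)=3 g(4,0)=6 g(4,2)=4 g(4,4)=1
t=5: g(5,-1)=9 g(5,1)=10 g(5,3)=5 g(5,5)=1
t=6: g(6,-2)=9 g(6,0)=19 g(6,2)=15 g(6,4)=6 g(6,6)=1
t=7: g(7,-1)=28 g(7,1)=34 g(7,3)=21 g(7,5)=7 g(7,7)=1
t=8: g(8,-2)=28 g(8,0)=62 g(8,2)=55 g(8,4)=28 g(8,6)=8 g(8,8)=1
t=9: g(9,-1)=90 g(9,1)=117 g(9,3)=83 g(9,5)=36 g(9,7)=9 g(9,9)=1
t=10: g(10,-2)=90 g(10,0)=207 g(10,2)=200 g(10,4)=119 g(10,6)=45 g(10,8)=10 g(10,10)=1
t=11: g(11,-1)=297 g(11,1)=407 g(11,3)=319 g(11,5)=164 g(11,7)=55 g(11,9)=11 g(11,11)=1
t=12: g(12,-2)=297 g(12,0)=704 g(12,2)=726 g(12,4)=483 g(12,6)=219 g(12,8)=66 g(12,10)=12 g(12,12)=1
t=13: g(13,-1)=1001 g(13,1)=1430 g(13,3)=1209 g(13,5)=702 g(13,7)=285 g(13,9)=78 g(13,11)=13 g(13,13)=1
t=14: g(14,-2)=1001 g(14,0)=2431 g(14,2)=2639 g(14,4)=1911 g(14,6)=987 g(14,8)=363 g(14,10)=91 g(14,12)=14 g(14,14)=1
t=15: g(15,-1)=3432 g(15,1)=5070 g(15,3)=4550 g(15,5)=2898 g(15,7)=1350 g(15,9)=454 g(15,11)=105 g(15,13)=15 g(15,15)=1
t=16: g(16,-2)=3432 g(16,0)=8502 g(16,2)=9620 g(16,4)=7448 g(16,6)=4248 g(16,8)=1804 g(16,10)=559 g(16,12)=120 g(16,14)=16 g(16,16)=1
t=17: g(17,-1)=11934 g(17,1)=18122 g(17,3)=17068 g(17,5)=11696 g(17,7)=6052 g(17,9)=2363 g(17,11)=679 g(17,13)=136 g(17,15)=17 g(17,17)=1
t=18: g(18,-2)=11934 g(18,0)=30056 g(18,2)=35190 g(18,4)=28764 g(18,6)=17748 g(18,8)=8415 g(18,10)=3042 g(18,12)=815 g(18,14)=153 g(18,16)=18 g(18,18)=1
t=19: g(19,-1)=41990 g(19,1)=65246 g(19,3)=63954 g(19,5)=46512 g(19,7)=26163 g(19,9)=11457 g(19,11)=3857 g(19,13)=968 g(19,15)=171 g(19,17)=19 g(19,19)=1
Paths never hitting -3: Σ_s g(19,s) = 260338
Paths hitting -3: 2^19 - 260338 = 263950
P = 263950/524288 = 131975/262144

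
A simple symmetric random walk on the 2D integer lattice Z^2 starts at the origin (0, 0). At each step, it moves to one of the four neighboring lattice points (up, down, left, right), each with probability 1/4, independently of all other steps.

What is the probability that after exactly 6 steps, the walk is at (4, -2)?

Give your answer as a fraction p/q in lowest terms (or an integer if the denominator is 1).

Let h be the number of horizontal steps (so 6-h are vertical). To end at (4,-2) need (h+4)/2 right-steps and ((6-h)-2)/2 up-steps.
Sum over h with 4 ≤ h ≤ 4, h ≡ 0 (mod 2), 6-h ≡ 0 (mod 2):
h=4: C(6,4)·C(4,4)·C(2,0) = 15·1·1 = 15
Total favorable: 15
Total paths: 4^6 = 4096
P = 15/4096 = 15/4096

Answer: 15/4096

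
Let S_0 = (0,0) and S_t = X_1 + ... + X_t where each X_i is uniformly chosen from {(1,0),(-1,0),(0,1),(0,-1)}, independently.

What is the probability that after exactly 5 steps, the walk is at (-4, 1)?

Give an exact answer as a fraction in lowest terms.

Answer: 5/1024

Derivation:
Let h be the number of horizontal steps (so 5-h are vertical). To end at (-4,1) need (h-4)/2 right-steps and ((5-h)+1)/2 up-steps.
Sum over h with 4 ≤ h ≤ 4, h ≡ 0 (mod 2), 5-h ≡ 1 (mod 2):
h=4: C(5,4)·C(4,0)·C(1,1) = 5·1·1 = 5
Total favorable: 5
Total paths: 4^5 = 1024
P = 5/1024 = 5/1024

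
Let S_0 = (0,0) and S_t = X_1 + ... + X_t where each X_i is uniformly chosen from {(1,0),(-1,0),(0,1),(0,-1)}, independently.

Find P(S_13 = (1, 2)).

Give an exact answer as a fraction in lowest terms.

Answer: 552123/16777216

Derivation:
Let h be the number of horizontal steps (so 13-h are vertical). To end at (1,2) need (h+1)/2 right-steps and ((13-h)+2)/2 up-steps.
Sum over h with 1 ≤ h ≤ 11, h ≡ 1 (mod 2), 13-h ≡ 0 (mod 2):
h=1: C(13,1)·C(1,1)·C(12,7) = 13·1·792 = 10296
h=3: C(13,3)·C(3,2)·C(10,6) = 286·3·210 = 180180
h=5: C(13,5)·C(5,3)·C(8,5) = 1287·10·56 = 720720
h=7: C(13,7)·C(7,4)·C(6,4) = 1716·35·15 = 900900
h=9: C(13,9)·C(9,5)·C(4,3) = 715·126·4 = 360360
h=11: C(13,11)·C(11,6)·C(2,2) = 78·462·1 = 36036
Total favorable: 2208492
Total paths: 4^13 = 67108864
P = 2208492/67108864 = 552123/16777216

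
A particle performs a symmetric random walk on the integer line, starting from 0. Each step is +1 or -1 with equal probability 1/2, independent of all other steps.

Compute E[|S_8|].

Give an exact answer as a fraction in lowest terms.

Answer: 35/16

Derivation:
S_8 takes values m ≡ 0 (mod 2) with |m| ≤ 8; P(S_8=m) = C(8,(8+m)/2)/2^8.
Total paths: 2^8 = 256
Distribution: P(S=-8)=1/256, P(S=-6)=8/256, P(S=-4)=28/256, P(S=-2)=56/256, P(S=0)=70/256, P(S=2)=56/256, P(S=4)=28/256, P(S=6)=8/256, P(S=8)=1/256
E[|S_8|] = Σ_m |m|·P(S_8=m) = 560/256 = 35/16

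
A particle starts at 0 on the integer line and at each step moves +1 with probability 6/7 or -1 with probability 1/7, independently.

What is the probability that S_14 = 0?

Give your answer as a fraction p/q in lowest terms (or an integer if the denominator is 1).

Answer: 960740352/678223072849

Derivation:
To be at 0 after 14 steps: need exactly 7 steps of +1 and 7 of -1.
Number of such sequences: C(14,7) = 3432
Each has probability (6/7)^7 · (1/7)^7 = 279936/678223072849
P = 3432 · 279936/678223072849 = 960740352/678223072849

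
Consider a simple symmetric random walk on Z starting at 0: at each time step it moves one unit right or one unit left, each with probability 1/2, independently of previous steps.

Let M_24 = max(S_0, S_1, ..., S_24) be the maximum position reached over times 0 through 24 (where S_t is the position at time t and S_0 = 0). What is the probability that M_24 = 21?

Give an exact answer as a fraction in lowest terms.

Answer: 3/2097152

Derivation:
Let M_24 = max(S_0,...,S_24). Use the reflection principle: for j ≥ 1, #{paths with M_24 ≥ j} = #{S_24 ≥ j} + #{S_24 ≥ j+1}.
By reflection, #{M_24 ≥ 21} = #{S_24 ≥ 21} + #{S_24 ≥ 22} = 25 + 25 = 50.
#{M_24 ≥ 22} = #{S_24 ≥ 22} + #{S_24 ≥ 23} = 25 + 1 = 26.
#{M_24 = 21} = 50 - 26 = 24.
P(M_24 = 21) = 24/16777216 = 3/2097152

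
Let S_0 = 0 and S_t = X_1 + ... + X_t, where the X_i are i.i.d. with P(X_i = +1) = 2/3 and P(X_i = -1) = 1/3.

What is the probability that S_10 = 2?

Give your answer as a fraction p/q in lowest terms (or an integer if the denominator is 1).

To reach position 2 after 10 steps: need 6 steps of +1 and 4 steps of -1.
Number of such sequences: C(10,6) = 210
Each has probability (2/3)^6 · (1/3)^4 = 64/59049
P = 210 · 64/59049 = 4480/19683

Answer: 4480/19683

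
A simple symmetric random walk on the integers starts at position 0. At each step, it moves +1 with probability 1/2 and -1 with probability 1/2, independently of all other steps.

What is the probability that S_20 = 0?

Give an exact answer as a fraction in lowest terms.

To reach position 0 after 20 steps: need 10 steps of +1 and 10 of -1.
Favorable paths: C(20,10) = 184756
Total paths: 2^20 = 1048576
P = 184756/1048576 = 46189/262144

Answer: 46189/262144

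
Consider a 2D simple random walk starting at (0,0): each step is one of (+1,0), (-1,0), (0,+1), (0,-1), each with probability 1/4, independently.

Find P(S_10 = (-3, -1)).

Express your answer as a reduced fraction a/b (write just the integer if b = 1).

Let h be the number of horizontal steps (so 10-h are vertical). To end at (-3,-1) need (h-3)/2 right-steps and ((10-h)-1)/2 up-steps.
Sum over h with 3 ≤ h ≤ 9, h ≡ 1 (mod 2), 10-h ≡ 1 (mod 2):
h=3: C(10,3)·C(3,0)·C(7,3) = 120·1·35 = 4200
h=5: C(10,5)·C(5,1)·C(5,2) = 252·5·10 = 12600
h=7: C(10,7)·C(7,2)·C(3,1) = 120·21·3 = 7560
h=9: C(10,9)·C(9,3)·C(1,0) = 10·84·1 = 840
Total favorable: 25200
Total paths: 4^10 = 1048576
P = 25200/1048576 = 1575/65536

Answer: 1575/65536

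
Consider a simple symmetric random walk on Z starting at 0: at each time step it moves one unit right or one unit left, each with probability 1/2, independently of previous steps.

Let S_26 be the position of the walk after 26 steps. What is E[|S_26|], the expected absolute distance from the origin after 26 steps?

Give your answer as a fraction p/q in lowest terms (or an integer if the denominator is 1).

S_26 takes values m ≡ 0 (mod 2) with |m| ≤ 26; P(S_26=m) = C(26,(26+m)/2)/2^26.
Total paths: 2^26 = 67108864
Distribution: P(S=-26)=1/67108864, P(S=-24)=26/67108864, P(S=-22)=325/67108864, P(S=-20)=2600/67108864, P(S=-18)=14950/67108864, P(S=-16)=65780/67108864, P(S=-14)=230230/67108864, P(S=-12)=657800/67108864, P(S=-10)=1562275/67108864, P(S=-8)=3124550/67108864, P(S=-6)=5311735/67108864, P(S=-4)=7726160/67108864, P(S=-2)=9657700/67108864, P(S=0)=10400600/67108864, P(S=2)=9657700/67108864, P(S=4)=7726160/67108864, P(S=6)=5311735/67108864, P(S=8)=3124550/67108864, P(S=10)=1562275/67108864, P(S=12)=657800/67108864, P(S=14)=230230/67108864, P(S=16)=65780/67108864, P(S=18)=14950/67108864, P(S=20)=2600/67108864, P(S=22)=325/67108864, P(S=24)=26/67108864, P(S=26)=1/67108864
E[|S_26|] = Σ_m |m|·P(S_26=m) = 270415600/67108864 = 16900975/4194304

Answer: 16900975/4194304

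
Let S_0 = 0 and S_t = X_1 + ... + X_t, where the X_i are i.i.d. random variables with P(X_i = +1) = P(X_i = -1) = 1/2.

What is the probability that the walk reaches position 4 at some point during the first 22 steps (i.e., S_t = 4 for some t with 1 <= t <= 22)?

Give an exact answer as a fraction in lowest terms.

Answer: 106135/262144

Derivation:
Count via complement. Let g(t,s) = #length-t paths at position s with S_1..S_t all ≠ 4.
g(t,s) = g(t-1,s-1) + g(t-1,s+1) for s ≠ 4; g(t,4) = 0.
t=0: g(0,0)=1
t=1: g(1,-1)=1 g(1,1)=1
t=2: g(2,-2)=1 g(2,0)=2 g(2,2)=1
t=3: g(3,-3)=1 g(3,-1)=3 g(3,1)=3 g(3,3)=1
t=4: g(4,-4)=1 g(4,-2)=4 g(4,0)=6 g(4,2)=4
t=5: g(5,-5)=1 g(5,-3)=5 g(5,-1)=10 g(5,1)=10 g(5,3)=4
t=6: g(6,-6)=1 g(6,-4)=6 g(6,-2)=15 g(6,0)=20 g(6,2)=14
t=7: g(7,-7)=1 g(7,-5)=7 g(7,-3)=21 g(7,-1)=35 g(7,1)=34 g(7,3)=14
t=8: g(8,-8)=1 g(8,-6)=8 g(8,-4)=28 g(8,-2)=56 g(8,0)=69 g(8,2)=48
t=9: g(9,-9)=1 g(9,-7)=9 g(9,-5)=36 g(9,-3)=84 g(9,-1)=125 g(9,1)=117 g(9,3)=48
t=10: g(10,-10)=1 g(10,-8)=10 g(10,-6)=45 g(10,-4)=120 g(10,-2)=209 g(10,0)=242 g(10,2)=165
t=11: g(11,-11)=1 g(11,-9)=11 g(11,-7)=55 g(11,-5)=165 g(11,-3)=329 g(11,-1)=451 g(11,1)=407 g(11,3)=165
t=12: g(12,-12)=1 g(12,-10)=12 g(12,-8)=66 g(12,-6)=220 g(12,-4)=494 g(12,-2)=780 g(12,0)=858 g(12,2)=572
t=13: g(13,-13)=1 g(13,-11)=13 g(13,-9)=78 g(13,-7)=286 g(13,-5)=714 g(13,-3)=1274 g(13,-1)=1638 g(13,1)=1430 g(13,3)=572
t=14: g(14,-14)=1 g(14,-12)=14 g(14,-10)=91 g(14,-8)=364 g(14,-6)=1000 g(14,-4)=1988 g(14,-2)=2912 g(14,0)=3068 g(14,2)=2002
t=15: g(15,-15)=1 g(15,-13)=15 g(15,-11)=105 g(15,-9)=455 g(15,-7)=1364 g(15,-5)=2988 g(15,-3)=4900 g(15,-1)=5980 g(15,1)=5070 g(15,3)=2002
t=16: g(16,-16)=1 g(16,-14)=16 g(16,-12)=120 g(16,-10)=560 g(16,-8)=1819 g(16,-6)=4352 g(16,-4)=7888 g(16,-2)=10880 g(16,0)=11050 g(16,2)=7072
t=17: g(17,-17)=1 g(17,-15)=17 g(17,-13)=136 g(17,-11)=680 g(17,-9)=2379 g(17,-7)=6171 g(17,-5)=12240 g(17,-3)=18768 g(17,-1)=21930 g(17,1)=18122 g(17,3)=7072
t=18: g(18,-18)=1 g(18,-16)=18 g(18,-14)=153 g(18,-12)=816 g(18,-10)=3059 g(18,-8)=8550 g(18,-6)=18411 g(18,-4)=31008 g(18,-2)=40698 g(18,0)=40052 g(18,2)=25194
t=19: g(19,-19)=1 g(19,-17)=19 g(19,-15)=171 g(19,-13)=969 g(19,-11)=3875 g(19,-9)=11609 g(19,-7)=26961 g(19,-5)=49419 g(19,-3)=71706 g(19,-1)=80750 g(19,1)=65246 g(19,3)=25194
t=20: g(20,-20)=1 g(20,-18)=20 g(20,-16)=190 g(20,-14)=1140 g(20,-12)=4844 g(20,-10)=15484 g(20,-8)=38570 g(20,-6)=76380 g(20,-4)=121125 g(20,-2)=152456 g(20,0)=145996 g(20,2)=90440
t=21: g(21,-21)=1 g(21,-19)=21 g(21,-17)=210 g(21,-15)=1330 g(21,-13)=5984 g(21,-11)=20328 g(21,-9)=54054 g(21,-7)=114950 g(21,-5)=197505 g(21,-3)=273581 g(21,-1)=298452 g(21,1)=236436 g(21,3)=90440
t=22: g(22,-22)=1 g(22,-20)=22 g(22,-18)=231 g(22,-16)=1540 g(22,-14)=7314 g(22,-12)=26312 g(22,-10)=74382 g(22,-8)=169004 g(22,-6)=312455 g(22,-4)=471086 g(22,-2)=572033 g(22,0)=534888 g(22,2)=326876
Paths never hitting 4: Σ_s g(22,s) = 2496144
Paths hitting 4: 2^22 - 2496144 = 1698160
P = 1698160/4194304 = 106135/262144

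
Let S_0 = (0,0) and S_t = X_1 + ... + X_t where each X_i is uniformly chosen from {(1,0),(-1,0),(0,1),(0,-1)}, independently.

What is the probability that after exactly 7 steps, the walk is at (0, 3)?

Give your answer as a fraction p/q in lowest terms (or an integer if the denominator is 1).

Answer: 441/16384

Derivation:
Let h be the number of horizontal steps (so 7-h are vertical). To end at (0,3) need (h+0)/2 right-steps and ((7-h)+3)/2 up-steps.
Sum over h with 0 ≤ h ≤ 4, h ≡ 0 (mod 2), 7-h ≡ 1 (mod 2):
h=0: C(7,0)·C(0,0)·C(7,5) = 1·1·21 = 21
h=2: C(7,2)·C(2,1)·C(5,4) = 21·2·5 = 210
h=4: C(7,4)·C(4,2)·C(3,3) = 35·6·1 = 210
Total favorable: 441
Total paths: 4^7 = 16384
P = 441/16384 = 441/16384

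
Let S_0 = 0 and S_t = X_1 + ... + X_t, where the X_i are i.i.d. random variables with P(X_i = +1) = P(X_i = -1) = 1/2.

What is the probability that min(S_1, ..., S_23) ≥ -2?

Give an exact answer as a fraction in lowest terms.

Answer: 1924111/4194304

Derivation:
Let f(t,s) = #length-t paths at position s with S_1..S_t all ≥ -2.
f(t,s) = f(t-1,s-1) + f(t-1,s+1) for s ≥ -2; f(t,s) = 0 for s < -2.
t=0: f(0,0)=1
t=1: f(1,-1)=1 f(1,1)=1
t=2: f(2,-2)=1 f(2,0)=2 f(2,2)=1
t=3: f(3,-1)=3 f(3,1)=3 f(3,3)=1
t=4: f(4,-2)=3 f(4,0)=6 f(4,2)=4 f(4,4)=1
t=5: f(5,-1)=9 f(5,1)=10 f(5,3)=5 f(5,5)=1
t=6: f(6,-2)=9 f(6,0)=19 f(6,2)=15 f(6,4)=6 f(6,6)=1
t=7: f(7,-1)=28 f(7,1)=34 f(7,3)=21 f(7,5)=7 f(7,7)=1
t=8: f(8,-2)=28 f(8,0)=62 f(8,2)=55 f(8,4)=28 f(8,6)=8 f(8,8)=1
t=9: f(9,-1)=90 f(9,1)=117 f(9,3)=83 f(9,5)=36 f(9,7)=9 f(9,9)=1
t=10: f(10,-2)=90 f(10,0)=207 f(10,2)=200 f(10,4)=119 f(10,6)=45 f(10,8)=10 f(10,10)=1
t=11: f(11,-1)=297 f(11,1)=407 f(11,3)=319 f(11,5)=164 f(11,7)=55 f(11,9)=11 f(11,11)=1
t=12: f(12,-2)=297 f(12,0)=704 f(12,2)=726 f(12,4)=483 f(12,6)=219 f(12,8)=66 f(12,10)=12 f(12,12)=1
t=13: f(13,-1)=1001 f(13,1)=1430 f(13,3)=1209 f(13,5)=702 f(13,7)=285 f(13,9)=78 f(13,11)=13 f(13,13)=1
t=14: f(14,-2)=1001 f(14,0)=2431 f(14,2)=2639 f(14,4)=1911 f(14,6)=987 f(14,8)=363 f(14,10)=91 f(14,12)=14 f(14,14)=1
t=15: f(15,-1)=3432 f(15,1)=5070 f(15,3)=4550 f(15,5)=2898 f(15,7)=1350 f(15,9)=454 f(15,11)=105 f(15,13)=15 f(15,15)=1
t=16: f(16,-2)=3432 f(16,0)=8502 f(16,2)=9620 f(16,4)=7448 f(16,6)=4248 f(16,8)=1804 f(16,10)=559 f(16,12)=120 f(16,14)=16 f(16,16)=1
t=17: f(17,-1)=11934 f(17,1)=18122 f(17,3)=17068 f(17,5)=11696 f(17,7)=6052 f(17,9)=2363 f(17,11)=679 f(17,13)=136 f(17,15)=17 f(17,17)=1
t=18: f(18,-2)=11934 f(18,0)=30056 f(18,2)=35190 f(18,4)=28764 f(18,6)=17748 f(18,8)=8415 f(18,10)=3042 f(18,12)=815 f(18,14)=153 f(18,16)=18 f(18,18)=1
t=19: f(19,-1)=41990 f(19,1)=65246 f(19,3)=63954 f(19,5)=46512 f(19,7)=26163 f(19,9)=11457 f(19,11)=3857 f(19,13)=968 f(19,15)=171 f(19,17)=19 f(19,19)=1
t=20: f(20,-2)=41990 f(20,0)=107236 f(20,2)=129200 f(20,4)=110466 f(20,6)=72675 f(20,8)=37620 f(20,10)=15314 f(20,12)=4825 f(20,14)=1139 f(20,16)=190 f(20,18)=20 f(20,20)=1
t=21: f(21,-1)=149226 f(21,1)=236436 f(21,3)=239666 f(21,5)=183141 f(21,7)=110295 f(21,9)=52934 f(21,11)=20139 f(21,13)=5964 f(21,15)=1329 f(21,17)=210 f(21,19)=21 f(21,21)=1
t=22: f(22,-2)=149226 f(22,0)=385662 f(22,2)=476102 f(22,4)=422807 f(22,6)=293436 f(22,8)=163229 f(22,10)=73073 f(22,12)=26103 f(22,14)=7293 f(22,16)=1539 f(22,18)=231 f(22,20)=22 f(22,22)=1
t=23: f(23,-1)=534888 f(23,1)=861764 f(23,3)=898909 f(23,5)=716243 f(23,7)=456665 f(23,9)=236302 f(23,11)=99176 f(23,13)=33396 f(23,15)=8832 f(23,17)=1770 f(23,19)=253 f(23,21)=23 f(23,23)=1
Σ_s f(23,s) = 3848222
P = 3848222/8388608 = 1924111/4194304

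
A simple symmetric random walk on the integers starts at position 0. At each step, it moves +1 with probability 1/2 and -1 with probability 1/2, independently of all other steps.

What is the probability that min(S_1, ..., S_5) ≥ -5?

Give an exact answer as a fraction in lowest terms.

Answer: 1

Derivation:
Let f(t,s) = #length-t paths at position s with S_1..S_t all ≥ -5.
f(t,s) = f(t-1,s-1) + f(t-1,s+1) for s ≥ -5; f(t,s) = 0 for s < -5.
t=0: f(0,0)=1
t=1: f(1,-1)=1 f(1,1)=1
t=2: f(2,-2)=1 f(2,0)=2 f(2,2)=1
t=3: f(3,-3)=1 f(3,-1)=3 f(3,1)=3 f(3,3)=1
t=4: f(4,-4)=1 f(4,-2)=4 f(4,0)=6 f(4,2)=4 f(4,4)=1
t=5: f(5,-5)=1 f(5,-3)=5 f(5,-1)=10 f(5,1)=10 f(5,3)=5 f(5,5)=1
Σ_s f(5,s) = 32
P = 32/32 = 1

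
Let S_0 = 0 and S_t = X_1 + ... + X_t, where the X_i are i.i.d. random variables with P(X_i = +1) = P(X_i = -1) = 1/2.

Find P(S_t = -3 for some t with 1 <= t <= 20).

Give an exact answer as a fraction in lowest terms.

Answer: 131975/262144

Derivation:
Count via complement. Let g(t,s) = #length-t paths at position s with S_1..S_t all ≠ -3.
g(t,s) = g(t-1,s-1) + g(t-1,s+1) for s ≠ -3; g(t,-3) = 0.
t=0: g(0,0)=1
t=1: g(1,-1)=1 g(1,1)=1
t=2: g(2,-2)=1 g(2,0)=2 g(2,2)=1
t=3: g(3,-1)=3 g(3,1)=3 g(3,3)=1
t=4: g(4,-2)=3 g(4,0)=6 g(4,2)=4 g(4,4)=1
t=5: g(5,-1)=9 g(5,1)=10 g(5,3)=5 g(5,5)=1
t=6: g(6,-2)=9 g(6,0)=19 g(6,2)=15 g(6,4)=6 g(6,6)=1
t=7: g(7,-1)=28 g(7,1)=34 g(7,3)=21 g(7,5)=7 g(7,7)=1
t=8: g(8,-2)=28 g(8,0)=62 g(8,2)=55 g(8,4)=28 g(8,6)=8 g(8,8)=1
t=9: g(9,-1)=90 g(9,1)=117 g(9,3)=83 g(9,5)=36 g(9,7)=9 g(9,9)=1
t=10: g(10,-2)=90 g(10,0)=207 g(10,2)=200 g(10,4)=119 g(10,6)=45 g(10,8)=10 g(10,10)=1
t=11: g(11,-1)=297 g(11,1)=407 g(11,3)=319 g(11,5)=164 g(11,7)=55 g(11,9)=11 g(11,11)=1
t=12: g(12,-2)=297 g(12,0)=704 g(12,2)=726 g(12,4)=483 g(12,6)=219 g(12,8)=66 g(12,10)=12 g(12,12)=1
t=13: g(13,-1)=1001 g(13,1)=1430 g(13,3)=1209 g(13,5)=702 g(13,7)=285 g(13,9)=78 g(13,11)=13 g(13,13)=1
t=14: g(14,-2)=1001 g(14,0)=2431 g(14,2)=2639 g(14,4)=1911 g(14,6)=987 g(14,8)=363 g(14,10)=91 g(14,12)=14 g(14,14)=1
t=15: g(15,-1)=3432 g(15,1)=5070 g(15,3)=4550 g(15,5)=2898 g(15,7)=1350 g(15,9)=454 g(15,11)=105 g(15,13)=15 g(15,15)=1
t=16: g(16,-2)=3432 g(16,0)=8502 g(16,2)=9620 g(16,4)=7448 g(16,6)=4248 g(16,8)=1804 g(16,10)=559 g(16,12)=120 g(16,14)=16 g(16,16)=1
t=17: g(17,-1)=11934 g(17,1)=18122 g(17,3)=17068 g(17,5)=11696 g(17,7)=6052 g(17,9)=2363 g(17,11)=679 g(17,13)=136 g(17,15)=17 g(17,17)=1
t=18: g(18,-2)=11934 g(18,0)=30056 g(18,2)=35190 g(18,4)=28764 g(18,6)=17748 g(18,8)=8415 g(18,10)=3042 g(18,12)=815 g(18,14)=153 g(18,16)=18 g(18,18)=1
t=19: g(19,-1)=41990 g(19,1)=65246 g(19,3)=63954 g(19,5)=46512 g(19,7)=26163 g(19,9)=11457 g(19,11)=3857 g(19,13)=968 g(19,15)=171 g(19,17)=19 g(19,19)=1
t=20: g(20,-2)=41990 g(20,0)=107236 g(20,2)=129200 g(20,4)=110466 g(20,6)=72675 g(20,8)=37620 g(20,10)=15314 g(20,12)=4825 g(20,14)=1139 g(20,16)=190 g(20,18)=20 g(20,20)=1
Paths never hitting -3: Σ_s g(20,s) = 520676
Paths hitting -3: 2^20 - 520676 = 527900
P = 527900/1048576 = 131975/262144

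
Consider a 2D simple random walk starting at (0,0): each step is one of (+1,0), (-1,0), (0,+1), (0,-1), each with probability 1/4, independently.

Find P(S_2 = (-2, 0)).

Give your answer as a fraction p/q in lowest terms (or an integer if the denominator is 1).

Answer: 1/16

Derivation:
Let h be the number of horizontal steps (so 2-h are vertical). To end at (-2,0) need (h-2)/2 right-steps and ((2-h)+0)/2 up-steps.
Sum over h with 2 ≤ h ≤ 2, h ≡ 0 (mod 2), 2-h ≡ 0 (mod 2):
h=2: C(2,2)·C(2,0)·C(0,0) = 1·1·1 = 1
Total favorable: 1
Total paths: 4^2 = 16
P = 1/16 = 1/16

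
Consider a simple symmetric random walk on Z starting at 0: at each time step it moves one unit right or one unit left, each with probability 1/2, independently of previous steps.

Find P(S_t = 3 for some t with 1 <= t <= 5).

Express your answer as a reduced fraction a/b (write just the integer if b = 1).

Count via complement. Let g(t,s) = #length-t paths at position s with S_1..S_t all ≠ 3.
g(t,s) = g(t-1,s-1) + g(t-1,s+1) for s ≠ 3; g(t,3) = 0.
t=0: g(0,0)=1
t=1: g(1,-1)=1 g(1,1)=1
t=2: g(2,-2)=1 g(2,0)=2 g(2,2)=1
t=3: g(3,-3)=1 g(3,-1)=3 g(3,1)=3
t=4: g(4,-4)=1 g(4,-2)=4 g(4,0)=6 g(4,2)=3
t=5: g(5,-5)=1 g(5,-3)=5 g(5,-1)=10 g(5,1)=9
Paths never hitting 3: Σ_s g(5,s) = 25
Paths hitting 3: 2^5 - 25 = 7
P = 7/32 = 7/32

Answer: 7/32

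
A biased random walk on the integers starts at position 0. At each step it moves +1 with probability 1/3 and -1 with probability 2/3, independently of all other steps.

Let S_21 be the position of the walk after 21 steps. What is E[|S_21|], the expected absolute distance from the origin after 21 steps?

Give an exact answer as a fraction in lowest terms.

Answer: 8406308099/1162261467

Derivation:
S_21 takes values m ≡ 1 (mod 2) with |m| ≤ 21; P(S_21=m) = C(21,(21+m)/2) · (1/3)^((21+m)/2) · (2/3)^((21-m)/2).
Distribution: P(S=-21)=2097152/10460353203, P(S=-19)=7340032/3486784401, P(S=-17)=36700160/3486784401, P(S=-15)=348651520/10460353203, P(S=-13)=87162880/1162261467, P(S=-11)=148176896/1162261467, P(S=-9)=592707584/3486784401, P(S=-7)=211681280/1162261467, P(S=-5)=185221120/1162261467, P(S=-3)=1203937280/10460353203, P(S=-1)=240787456/3486784401, P(S=1)=120393728/3486784401, P(S=3)=150492160/10460353203, P(S=5)=5788160/1162261467, P(S=7)=1653760/1162261467, P(S=9)=1157632/3486784401, P(S=11)=72352/1162261467, P(S=13)=10640/1162261467, P(S=15)=10640/10460353203, P(S=17)=280/3486784401, P(S=19)=14/3486784401, P(S=21)=1/10460353203
E[|S_21|] = Σ_m |m|·P(S_21=m) = 8406308099/1162261467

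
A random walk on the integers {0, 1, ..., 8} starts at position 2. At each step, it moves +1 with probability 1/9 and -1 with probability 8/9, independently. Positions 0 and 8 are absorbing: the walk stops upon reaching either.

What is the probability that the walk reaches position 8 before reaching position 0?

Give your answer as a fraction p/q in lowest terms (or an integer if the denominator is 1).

Biased walk: p = 1/9, q = 8/9, r = q/p = 8
Gambler's ruin: P(hit 8 before 0 | start at 2) = (1 - r^a)/(1 - r^N)
r^2 = 64; r^8 = 16777216
P = (1 - 64) / (1 - 16777216) = -63 / -16777215 = 1/266305

Answer: 1/266305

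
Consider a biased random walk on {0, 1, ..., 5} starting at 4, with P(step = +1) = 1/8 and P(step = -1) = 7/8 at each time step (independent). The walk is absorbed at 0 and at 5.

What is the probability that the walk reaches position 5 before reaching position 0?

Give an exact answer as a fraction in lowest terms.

Biased walk: p = 1/8, q = 7/8, r = q/p = 7
Gambler's ruin: P(hit 5 before 0 | start at 4) = (1 - r^a)/(1 - r^N)
r^4 = 2401; r^5 = 16807
P = (1 - 2401) / (1 - 16807) = -2400 / -16806 = 400/2801

Answer: 400/2801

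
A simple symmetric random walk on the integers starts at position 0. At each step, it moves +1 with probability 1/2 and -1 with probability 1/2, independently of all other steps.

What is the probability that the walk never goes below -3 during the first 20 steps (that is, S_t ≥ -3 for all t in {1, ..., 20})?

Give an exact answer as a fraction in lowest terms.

Answer: 323323/524288

Derivation:
Let f(t,s) = #length-t paths at position s with S_1..S_t all ≥ -3.
f(t,s) = f(t-1,s-1) + f(t-1,s+1) for s ≥ -3; f(t,s) = 0 for s < -3.
t=0: f(0,0)=1
t=1: f(1,-1)=1 f(1,1)=1
t=2: f(2,-2)=1 f(2,0)=2 f(2,2)=1
t=3: f(3,-3)=1 f(3,-1)=3 f(3,1)=3 f(3,3)=1
t=4: f(4,-2)=4 f(4,0)=6 f(4,2)=4 f(4,4)=1
t=5: f(5,-3)=4 f(5,-1)=10 f(5,1)=10 f(5,3)=5 f(5,5)=1
t=6: f(6,-2)=14 f(6,0)=20 f(6,2)=15 f(6,4)=6 f(6,6)=1
t=7: f(7,-3)=14 f(7,-1)=34 f(7,1)=35 f(7,3)=21 f(7,5)=7 f(7,7)=1
t=8: f(8,-2)=48 f(8,0)=69 f(8,2)=56 f(8,4)=28 f(8,6)=8 f(8,8)=1
t=9: f(9,-3)=48 f(9,-1)=117 f(9,1)=125 f(9,3)=84 f(9,5)=36 f(9,7)=9 f(9,9)=1
t=10: f(10,-2)=165 f(10,0)=242 f(10,2)=209 f(10,4)=120 f(10,6)=45 f(10,8)=10 f(10,10)=1
t=11: f(11,-3)=165 f(11,-1)=407 f(11,1)=451 f(11,3)=329 f(11,5)=165 f(11,7)=55 f(11,9)=11 f(11,11)=1
t=12: f(12,-2)=572 f(12,0)=858 f(12,2)=780 f(12,4)=494 f(12,6)=220 f(12,8)=66 f(12,10)=12 f(12,12)=1
t=13: f(13,-3)=572 f(13,-1)=1430 f(13,1)=1638 f(13,3)=1274 f(13,5)=714 f(13,7)=286 f(13,9)=78 f(13,11)=13 f(13,13)=1
t=14: f(14,-2)=2002 f(14,0)=3068 f(14,2)=2912 f(14,4)=1988 f(14,6)=1000 f(14,8)=364 f(14,10)=91 f(14,12)=14 f(14,14)=1
t=15: f(15,-3)=2002 f(15,-1)=5070 f(15,1)=5980 f(15,3)=4900 f(15,5)=2988 f(15,7)=1364 f(15,9)=455 f(15,11)=105 f(15,13)=15 f(15,15)=1
t=16: f(16,-2)=7072 f(16,0)=11050 f(16,2)=10880 f(16,4)=7888 f(16,6)=4352 f(16,8)=1819 f(16,10)=560 f(16,12)=120 f(16,14)=16 f(16,16)=1
t=17: f(17,-3)=7072 f(17,-1)=18122 f(17,1)=21930 f(17,3)=18768 f(17,5)=12240 f(17,7)=6171 f(17,9)=2379 f(17,11)=680 f(17,13)=136 f(17,15)=17 f(17,17)=1
t=18: f(18,-2)=25194 f(18,0)=40052 f(18,2)=40698 f(18,4)=31008 f(18,6)=18411 f(18,8)=8550 f(18,10)=3059 f(18,12)=816 f(18,14)=153 f(18,16)=18 f(18,18)=1
t=19: f(19,-3)=25194 f(19,-1)=65246 f(19,1)=80750 f(19,3)=71706 f(19,5)=49419 f(19,7)=26961 f(19,9)=11609 f(19,11)=3875 f(19,13)=969 f(19,15)=171 f(19,17)=19 f(19,19)=1
t=20: f(20,-2)=90440 f(20,0)=145996 f(20,2)=152456 f(20,4)=121125 f(20,6)=76380 f(20,8)=38570 f(20,10)=15484 f(20,12)=4844 f(20,14)=1140 f(20,16)=190 f(20,18)=20 f(20,20)=1
Σ_s f(20,s) = 646646
P = 646646/1048576 = 323323/524288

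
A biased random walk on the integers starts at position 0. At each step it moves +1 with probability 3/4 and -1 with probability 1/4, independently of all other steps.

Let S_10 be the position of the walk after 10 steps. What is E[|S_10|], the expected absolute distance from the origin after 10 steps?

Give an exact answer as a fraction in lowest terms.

Answer: 667775/131072

Derivation:
S_10 takes values m ≡ 0 (mod 2) with |m| ≤ 10; P(S_10=m) = C(10,(10+m)/2) · (3/4)^((10+m)/2) · (1/4)^((10-m)/2).
Distribution: P(S=-10)=1/1048576, P(S=-8)=15/524288, P(S=-6)=405/1048576, P(S=-4)=405/131072, P(S=-2)=8505/524288, P(S=0)=15309/262144, P(S=2)=76545/524288, P(S=4)=32805/131072, P(S=6)=295245/1048576, P(S=8)=98415/524288, P(S=10)=59049/1048576
E[|S_10|] = Σ_m |m|·P(S_10=m) = 667775/131072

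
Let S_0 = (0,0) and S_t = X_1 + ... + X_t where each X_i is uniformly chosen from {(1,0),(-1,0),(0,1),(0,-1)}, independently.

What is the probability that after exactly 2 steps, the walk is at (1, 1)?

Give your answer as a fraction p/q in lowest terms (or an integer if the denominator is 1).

Let h be the number of horizontal steps (so 2-h are vertical). To end at (1,1) need (h+1)/2 right-steps and ((2-h)+1)/2 up-steps.
Sum over h with 1 ≤ h ≤ 1, h ≡ 1 (mod 2), 2-h ≡ 1 (mod 2):
h=1: C(2,1)·C(1,1)·C(1,1) = 2·1·1 = 2
Total favorable: 2
Total paths: 4^2 = 16
P = 2/16 = 1/8

Answer: 1/8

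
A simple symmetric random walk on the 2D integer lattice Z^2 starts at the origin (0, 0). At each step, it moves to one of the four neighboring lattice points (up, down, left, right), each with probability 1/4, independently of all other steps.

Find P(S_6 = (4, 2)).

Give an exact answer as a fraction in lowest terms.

Let h be the number of horizontal steps (so 6-h are vertical). To end at (4,2) need (h+4)/2 right-steps and ((6-h)+2)/2 up-steps.
Sum over h with 4 ≤ h ≤ 4, h ≡ 0 (mod 2), 6-h ≡ 0 (mod 2):
h=4: C(6,4)·C(4,4)·C(2,2) = 15·1·1 = 15
Total favorable: 15
Total paths: 4^6 = 4096
P = 15/4096 = 15/4096

Answer: 15/4096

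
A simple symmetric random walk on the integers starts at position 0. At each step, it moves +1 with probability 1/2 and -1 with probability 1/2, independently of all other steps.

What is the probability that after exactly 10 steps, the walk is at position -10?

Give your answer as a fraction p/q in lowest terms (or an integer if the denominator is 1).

To reach position -10 after 10 steps: need 0 steps of +1 and 10 of -1.
Favorable paths: C(10,0) = 1
Total paths: 2^10 = 1024
P = 1/1024 = 1/1024

Answer: 1/1024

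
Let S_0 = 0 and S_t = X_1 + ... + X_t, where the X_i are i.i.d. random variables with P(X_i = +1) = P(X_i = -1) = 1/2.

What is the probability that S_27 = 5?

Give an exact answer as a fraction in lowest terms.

To reach position 5 after 27 steps: need 16 steps of +1 and 11 of -1.
Favorable paths: C(27,16) = 13037895
Total paths: 2^27 = 134217728
P = 13037895/134217728 = 13037895/134217728

Answer: 13037895/134217728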